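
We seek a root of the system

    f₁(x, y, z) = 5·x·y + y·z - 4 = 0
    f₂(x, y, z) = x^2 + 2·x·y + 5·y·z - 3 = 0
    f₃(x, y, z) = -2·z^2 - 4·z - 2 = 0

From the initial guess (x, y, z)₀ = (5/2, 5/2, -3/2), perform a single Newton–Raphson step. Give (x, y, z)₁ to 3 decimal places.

(2.063, 0.803, -1.250)

At (5/2, 5/2, -3/2): F = (23.500, -3.000, -0.500).
Jacobian J = [[5·y, 5·x + z, y], [2·x + 2·y, 2·x + 5·z, 5·y], [0, 0, -4·z - 4]].
At the point, J = [[12.500, 11.000, 2.500], [10.000, -2.500, 12.500], [0.000, 0.000, 2.000]] (det J = -282.500).
Solving J·Δ = −F gives Δ = (-0.437, -1.697, 0.250).
Then the next iterate is (x, y, z)₁ = (2.063, 0.803, -1.250).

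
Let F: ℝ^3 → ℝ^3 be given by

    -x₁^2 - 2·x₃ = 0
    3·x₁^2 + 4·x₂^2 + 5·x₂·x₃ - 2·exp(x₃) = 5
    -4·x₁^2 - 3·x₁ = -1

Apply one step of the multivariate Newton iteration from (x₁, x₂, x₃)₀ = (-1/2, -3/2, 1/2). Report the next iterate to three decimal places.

(-2.000, 0.295, -0.875)

At (-1/2, -3/2, 1/2): F = (-1.250, -2.29744, 1.500).
Jacobian J = [[-2·x₁, 0, -2], [6·x₁, 8·x₂ + 5·x₃, 5·x₂ - 2·exp(x₃)], [-8·x₁ - 3, 0, 0]].
At the point, J = [[1.000, 0.000, -2.000], [-3.000, -9.500, -10.79744], [1.000, 0.000, 0.000]] (det J = -19.000).
Solving J·Δ = −F gives Δ = (-1.500, 1.795, -1.375).
Then the next iterate is (x₁, x₂, x₃)₁ = (-2.000, 0.295, -0.875).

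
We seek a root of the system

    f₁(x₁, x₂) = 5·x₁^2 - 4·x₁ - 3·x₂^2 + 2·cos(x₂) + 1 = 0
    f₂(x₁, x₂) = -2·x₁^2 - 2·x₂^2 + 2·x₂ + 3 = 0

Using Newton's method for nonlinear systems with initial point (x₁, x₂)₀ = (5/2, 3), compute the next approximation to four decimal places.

At (5/2, 3): F = (-6.729985, -21.5000).
Jacobian J = [[10·x₁ - 4, -6·x₂ - 2·sin(x₂)], [-4·x₁, -4·x₂ + 2]].
At the point, J = [[21.0000, -18.282240], [-10.0000, -10.0000]] (det J = -392.822400).
Solving J·Δ = −F gives Δ = (-0.8293, -1.3207).
Then the next iterate is (x₁, x₂)₁ = (1.6707, 1.6793).

(1.6707, 1.6793)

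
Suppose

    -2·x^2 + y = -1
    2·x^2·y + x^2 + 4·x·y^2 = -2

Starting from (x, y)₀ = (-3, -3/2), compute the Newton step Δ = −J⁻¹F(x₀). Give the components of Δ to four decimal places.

(1.5247, 0.2033)

At (-3, -3/2): F = (-18.5000, -43.0000).
Jacobian J = [[-4·x, 1], [4·x·y + 2·x + 4·y^2, 2·x^2 + 8·x·y]].
At the point, J = [[12.0000, 1.0000], [21.0000, 54.0000]] (det J = 627.0000).
Solving J·Δ = −F gives Δ = (1.5247, 0.2033).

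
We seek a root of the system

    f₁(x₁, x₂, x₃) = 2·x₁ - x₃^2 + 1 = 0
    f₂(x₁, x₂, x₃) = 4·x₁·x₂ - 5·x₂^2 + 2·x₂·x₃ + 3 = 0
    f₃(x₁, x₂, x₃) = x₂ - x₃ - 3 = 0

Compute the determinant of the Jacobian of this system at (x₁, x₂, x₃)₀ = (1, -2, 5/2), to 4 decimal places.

-10.0000

J = [[2, 0, -2·x₃], [4·x₂, 4·x₁ - 10·x₂ + 2·x₃, 2·x₂], [0, 1, -1]].
At the point, J = [[2.0000, 0.0000, -5.0000], [-8.0000, 29.0000, -4.0000], [0.0000, 1.0000, -1.0000]].
det J = -10.0000.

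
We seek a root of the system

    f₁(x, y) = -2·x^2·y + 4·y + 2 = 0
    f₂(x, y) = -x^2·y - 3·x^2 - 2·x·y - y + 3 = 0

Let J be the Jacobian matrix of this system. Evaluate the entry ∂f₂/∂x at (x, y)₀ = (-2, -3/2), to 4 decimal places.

9.0000

∂f₂/∂x = -2·x·y - 6·x - 2·y.
At (-2, -3/2) this is 9.0000.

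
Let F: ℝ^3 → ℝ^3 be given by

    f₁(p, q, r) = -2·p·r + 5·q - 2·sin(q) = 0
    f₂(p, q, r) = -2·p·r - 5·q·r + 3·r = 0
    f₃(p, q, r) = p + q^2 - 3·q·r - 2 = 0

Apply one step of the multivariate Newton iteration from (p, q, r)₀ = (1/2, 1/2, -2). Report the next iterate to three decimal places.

(-0.111, 0.738, -0.131)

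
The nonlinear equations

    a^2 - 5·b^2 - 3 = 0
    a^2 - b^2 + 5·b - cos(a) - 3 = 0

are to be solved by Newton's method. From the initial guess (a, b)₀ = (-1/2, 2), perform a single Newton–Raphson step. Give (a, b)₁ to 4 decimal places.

At (-1/2, 2): F = (-22.7500, 2.372417).
Jacobian J = [[2·a, -10·b], [2·a + sin(a), -2·b + 5]].
At the point, J = [[-1.0000, -20.0000], [-1.479426, 1.0000]] (det J = -30.588511).
Solving J·Δ = −F gives Δ = (0.8074, -1.1779).
Then the next iterate is (a, b)₁ = (0.3074, 0.8221).

(0.3074, 0.8221)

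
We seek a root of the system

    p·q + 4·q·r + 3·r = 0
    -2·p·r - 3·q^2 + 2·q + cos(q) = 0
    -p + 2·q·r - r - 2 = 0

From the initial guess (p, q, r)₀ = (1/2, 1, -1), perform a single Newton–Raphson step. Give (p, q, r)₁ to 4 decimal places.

At (1/2, 1, -1): F = (-6.5000, 0.540302, -3.5000).
Jacobian J = [[q, p + 4·r, 4·q + 3], [-2·r, -6·q - sin(q) + 2, -2·p], [-1, 2·r, 2·q - 1]].
At the point, J = [[1.0000, -3.5000, 7.0000], [2.0000, -4.841471, -1.0000], [-1.0000, -2.0000, 1.0000]] (det J = -65.231768).
Solving J·Δ = −F gives Δ = (-1.4114, -0.6389, 0.8107).
Then the next iterate is (p, q, r)₁ = (-0.9114, 0.3611, -0.1893).

(-0.9114, 0.3611, -0.1893)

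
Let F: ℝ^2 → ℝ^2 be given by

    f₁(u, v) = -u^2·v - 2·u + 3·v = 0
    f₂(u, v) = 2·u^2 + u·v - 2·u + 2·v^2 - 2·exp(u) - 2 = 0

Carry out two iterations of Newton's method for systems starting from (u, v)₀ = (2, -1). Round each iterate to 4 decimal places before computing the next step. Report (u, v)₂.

At (2, -1): F = (-3.0000, -12.778112).
Jacobian J = [[-2·u·v - 2, -u^2 + 3], [4·u + v - 2·exp(u) - 2, u + 4·v]].
At the point, J = [[2.0000, -1.0000], [-9.778112, -2.0000]] (det J = -13.778112).
Solving J·Δ = −F gives Δ = (-0.4919, -3.9839).
Then the next iterate is (u, v)₁ = (1.5081, -4.9839).
Round to (1.5081, -4.9839) and repeat: F = (-6.632689, 32.658554), J = [[13.032439, 0.725634], [-9.987776, -18.4275]].
Δ = (0.4230, 1.5430), so (u, v)₂ = (1.9311, -3.4409).

(1.9311, -3.4409)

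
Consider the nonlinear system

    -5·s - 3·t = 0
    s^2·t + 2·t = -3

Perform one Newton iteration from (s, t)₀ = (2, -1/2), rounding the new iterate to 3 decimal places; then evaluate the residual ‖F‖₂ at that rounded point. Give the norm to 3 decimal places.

0.726

At (2, -1/2): F = (-8.500, 0.000).
Jacobian J = [[-5, -3], [2·s·t, s^2 + 2]].
At the point, J = [[-5.000, -3.000], [-2.000, 6.000]] (det J = -36.000).
Solving J·Δ = −F gives Δ = (-1.417, -0.472).
Then the next iterate is (s, t)₁ = (0.583, -0.972).
Re-evaluating at (0.583, -0.972): F = (0.001, 0.72563), so ‖F‖₂ = 0.726.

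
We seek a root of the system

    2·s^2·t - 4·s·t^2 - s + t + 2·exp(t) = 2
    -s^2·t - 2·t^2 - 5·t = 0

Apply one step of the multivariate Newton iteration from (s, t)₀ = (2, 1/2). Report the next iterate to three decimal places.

At (2, 1/2): F = (1.79744, -5.000).
Jacobian J = [[4·s·t - 4·t^2 - 1, 2·s^2 - 8·s·t + 2·exp(t) + 1], [-2·s·t, -s^2 - 4·t - 5]].
At the point, J = [[2.000, 4.29744], [-2.000, -11.000]] (det J = -13.40511).
Solving J·Δ = −F gives Δ = (0.128, -0.478).
Then the next iterate is (s, t)₁ = (2.128, 0.022).

(2.128, 0.022)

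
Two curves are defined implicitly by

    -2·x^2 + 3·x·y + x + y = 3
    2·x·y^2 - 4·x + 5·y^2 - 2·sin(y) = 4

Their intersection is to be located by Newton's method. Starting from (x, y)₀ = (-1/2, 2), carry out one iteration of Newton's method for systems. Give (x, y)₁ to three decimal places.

(0.009, 1.155)

At (-1/2, 2): F = (-5.000, 12.18141).
Jacobian J = [[-4·x + 3·y + 1, 3·x + 1], [2·y^2 - 4, 4·x·y + 10·y - 2·cos(y)]].
At the point, J = [[9.000, -0.500], [4.000, 16.83229]] (det J = 153.49064).
Solving J·Δ = −F gives Δ = (0.509, -0.845).
Then the next iterate is (x, y)₁ = (0.009, 1.155).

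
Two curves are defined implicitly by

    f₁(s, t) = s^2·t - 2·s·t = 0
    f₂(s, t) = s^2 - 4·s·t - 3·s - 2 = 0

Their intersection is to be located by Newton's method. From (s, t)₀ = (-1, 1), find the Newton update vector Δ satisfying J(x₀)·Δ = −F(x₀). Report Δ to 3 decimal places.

(0.545, -0.273)

At (-1, 1): F = (3.000, 6.000).
Jacobian J = [[2·s·t - 2·t, s^2 - 2·s], [2·s - 4·t - 3, -4·s]].
At the point, J = [[-4.000, 3.000], [-9.000, 4.000]] (det J = 11.000).
Solving J·Δ = −F gives Δ = (0.545, -0.273).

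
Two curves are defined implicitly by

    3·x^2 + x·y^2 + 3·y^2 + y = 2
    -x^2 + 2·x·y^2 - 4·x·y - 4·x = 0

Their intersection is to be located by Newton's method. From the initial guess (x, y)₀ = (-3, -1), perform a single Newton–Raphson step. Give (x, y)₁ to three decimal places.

(-1.579, -0.849)

At (-3, -1): F = (24.000, -15.000).
Jacobian J = [[6·x + y^2, 2·x·y + 6·y + 1], [-2·x + 2·y^2 - 4·y - 4, 4·x·y - 4·x]].
At the point, J = [[-17.000, 1.000], [8.000, 24.000]] (det J = -416.000).
Solving J·Δ = −F gives Δ = (1.421, 0.151).
Then the next iterate is (x, y)₁ = (-1.579, -0.849).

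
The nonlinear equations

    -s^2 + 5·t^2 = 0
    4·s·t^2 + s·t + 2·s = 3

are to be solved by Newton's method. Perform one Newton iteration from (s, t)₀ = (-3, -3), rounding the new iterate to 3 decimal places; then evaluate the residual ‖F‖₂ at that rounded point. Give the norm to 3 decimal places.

33.396

At (-3, -3): F = (36.000, -108.000).
Jacobian J = [[-2·s, 10·t], [4·t^2 + t + 2, 8·s·t + s]].
At the point, J = [[6.000, -30.000], [35.000, 69.000]] (det J = 1464.000).
Solving J·Δ = −F gives Δ = (0.516, 1.303).
Then the next iterate is (s, t)₁ = (-2.484, -1.697).
Re-evaluating at (-2.484, -1.697): F = (8.22879, -32.36643), so ‖F‖₂ = 33.396.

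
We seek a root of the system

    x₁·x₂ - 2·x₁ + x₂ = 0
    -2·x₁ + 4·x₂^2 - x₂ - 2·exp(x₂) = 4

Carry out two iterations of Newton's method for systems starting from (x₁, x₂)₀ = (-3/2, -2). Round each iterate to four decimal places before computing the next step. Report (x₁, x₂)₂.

(-0.3350, -0.9190)

At (-3/2, -2): F = (4.0000, 16.729329).
Jacobian J = [[x₂ - 2, x₁ + 1], [-2, 8·x₂ - 2·exp(x₂) - 1]].
At the point, J = [[-4.0000, -0.5000], [-2.0000, -17.270671]] (det J = 68.082682).
Solving J·Δ = −F gives Δ = (0.8918, 0.8654).
Then the next iterate is (x₁, x₂)₁ = (-0.6082, -1.1346).
Round to (-0.6082, -1.1346) and repeat: F = (0.771864, 2.857167), J = [[-3.1346, 0.3918], [-2.0000, -10.719901]].
Δ = (0.2732, 0.2156), so (x₁, x₂)₂ = (-0.3350, -0.9190).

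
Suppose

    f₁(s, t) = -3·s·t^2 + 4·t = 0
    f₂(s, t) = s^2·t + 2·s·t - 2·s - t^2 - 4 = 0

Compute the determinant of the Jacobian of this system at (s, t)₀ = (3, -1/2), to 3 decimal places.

J = [[-3·t^2, -6·s·t + 4], [2·s·t + 2·t - 2, s^2 + 2·s - 2·t]].
At the point, J = [[-0.750, 13.000], [-6.000, 16.000]].
det J = 66.000.

66.000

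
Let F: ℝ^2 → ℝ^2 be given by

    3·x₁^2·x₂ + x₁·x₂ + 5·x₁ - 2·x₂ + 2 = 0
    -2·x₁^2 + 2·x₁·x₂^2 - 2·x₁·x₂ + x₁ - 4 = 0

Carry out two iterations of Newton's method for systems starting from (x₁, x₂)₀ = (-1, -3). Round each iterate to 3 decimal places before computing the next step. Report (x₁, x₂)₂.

(-0.588, 0.349)

At (-1, -3): F = (-3.000, -31.000).
Jacobian J = [[6·x₁·x₂ + x₂ + 5, 3·x₁^2 + x₁ - 2], [-4·x₁ + 2·x₂^2 - 2·x₂ + 1, 4·x₁·x₂ - 2·x₁]].
At the point, J = [[20.000, 0.000], [29.000, 14.000]] (det J = 280.000).
Solving J·Δ = −F gives Δ = (0.150, 1.904).
Then the next iterate is (x₁, x₂)₁ = (-0.850, -1.096).
Round to (-0.850, -1.096) and repeat: F = (-1.50198, -10.20027), J = [[9.49360, -0.68250], [8.99443, 5.42640]].
Δ = (0.262, 1.445), so (x₁, x₂)₂ = (-0.588, 0.349).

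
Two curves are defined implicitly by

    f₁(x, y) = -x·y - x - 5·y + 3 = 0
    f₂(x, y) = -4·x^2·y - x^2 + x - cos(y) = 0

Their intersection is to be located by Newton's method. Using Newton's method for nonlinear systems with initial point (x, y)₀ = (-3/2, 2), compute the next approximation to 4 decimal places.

(-1.0547, 0.9041)

At (-3/2, 2): F = (-2.5000, -21.333853).
Jacobian J = [[-y - 1, -x - 5], [-8·x·y - 2·x + 1, -4·x^2 + sin(y)]].
At the point, J = [[-3.0000, -3.5000], [28.0000, -8.090703]] (det J = 122.272108).
Solving J·Δ = −F gives Δ = (0.4453, -1.0959).
Then the next iterate is (x, y)₁ = (-1.0547, 0.9041).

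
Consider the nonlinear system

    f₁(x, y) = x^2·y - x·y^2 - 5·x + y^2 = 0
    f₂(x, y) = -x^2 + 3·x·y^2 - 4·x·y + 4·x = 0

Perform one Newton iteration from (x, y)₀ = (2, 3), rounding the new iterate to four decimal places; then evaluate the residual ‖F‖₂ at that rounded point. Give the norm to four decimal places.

190.5385

At (2, 3): F = (-7.0000, 34.0000).
Jacobian J = [[2·x·y - y^2 - 5, x^2 - 2·x·y + 2·y], [-2·x + 3·y^2 - 4·y + 4, 6·x·y - 4·x]].
At the point, J = [[-2.0000, -2.0000], [15.0000, 28.0000]] (det J = -26.0000).
Solving J·Δ = −F gives Δ = (-4.9231, 1.4231).
Then the next iterate is (x, y)₁ = (-2.9231, 4.4231).
Re-evaluating at (-2.9231, 4.4231): F = (129.159535, -140.081210), so ‖F‖₂ = 190.5385.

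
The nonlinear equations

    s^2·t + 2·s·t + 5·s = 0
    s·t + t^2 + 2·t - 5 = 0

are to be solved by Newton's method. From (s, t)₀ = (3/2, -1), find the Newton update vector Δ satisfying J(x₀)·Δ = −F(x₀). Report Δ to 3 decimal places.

At (3/2, -1): F = (2.250, -7.500).
Jacobian J = [[2·s·t + 2·t + 5, s^2 + 2·s], [t, s + 2·t + 2]].
At the point, J = [[0.000, 5.250], [-1.000, 1.500]] (det J = 5.250).
Solving J·Δ = −F gives Δ = (-8.143, -0.429).

(-8.143, -0.429)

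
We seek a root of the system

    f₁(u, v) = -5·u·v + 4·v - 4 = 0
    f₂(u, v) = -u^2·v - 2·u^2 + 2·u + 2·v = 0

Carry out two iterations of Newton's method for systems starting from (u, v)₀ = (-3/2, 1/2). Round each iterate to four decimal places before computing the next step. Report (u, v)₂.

At (-3/2, 1/2): F = (1.7500, -7.6250).
Jacobian J = [[-5·v, -5·u + 4], [-2·u·v - 4·u + 2, -u^2 + 2]].
At the point, J = [[-2.5000, 11.5000], [9.5000, -0.2500]] (det J = -108.6250).
Solving J·Δ = −F gives Δ = (0.8032, 0.0224).
Then the next iterate is (u, v)₁ = (-0.6968, 0.5224).
Round to (-0.6968, 0.5224) and repeat: F = (-0.090358, -1.573501), J = [[-2.6120, 7.4840], [5.515217, 1.514470]].
Δ = (0.2573, 0.1019), so (u, v)₂ = (-0.4395, 0.6243).

(-0.4395, 0.6243)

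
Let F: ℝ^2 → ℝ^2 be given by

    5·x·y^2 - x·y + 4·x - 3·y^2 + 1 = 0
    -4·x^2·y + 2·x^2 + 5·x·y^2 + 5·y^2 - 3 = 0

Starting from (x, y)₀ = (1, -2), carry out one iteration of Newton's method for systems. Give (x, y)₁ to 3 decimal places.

At (1, -2): F = (15.000, 47.000).
Jacobian J = [[5·y^2 - y + 4, 10·x·y - x - 6·y], [-8·x·y + 4·x + 5·y^2, -4·x^2 + 10·x·y + 10·y]].
At the point, J = [[26.000, -9.000], [40.000, -44.000]] (det J = -784.000).
Solving J·Δ = −F gives Δ = (-0.302, 0.793).
Then the next iterate is (x, y)₁ = (0.698, -1.207).

(0.698, -1.207)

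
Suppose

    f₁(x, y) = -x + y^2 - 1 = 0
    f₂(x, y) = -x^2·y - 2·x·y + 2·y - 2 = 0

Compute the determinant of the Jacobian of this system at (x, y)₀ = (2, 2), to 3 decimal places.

54.000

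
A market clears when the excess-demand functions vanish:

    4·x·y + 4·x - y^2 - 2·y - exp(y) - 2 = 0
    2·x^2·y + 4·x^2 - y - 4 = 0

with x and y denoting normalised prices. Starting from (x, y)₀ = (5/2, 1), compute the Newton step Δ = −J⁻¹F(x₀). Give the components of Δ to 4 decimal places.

(5.3606, -16.8102)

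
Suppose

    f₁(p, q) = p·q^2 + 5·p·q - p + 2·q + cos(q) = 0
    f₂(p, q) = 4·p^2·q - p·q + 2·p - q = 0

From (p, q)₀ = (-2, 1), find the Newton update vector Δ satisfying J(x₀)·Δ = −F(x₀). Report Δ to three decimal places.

At (-2, 1): F = (-7.45970, 13.000).
Jacobian J = [[q^2 + 5·q - 1, 2·p·q + 5·p - sin(q) + 2], [8·p·q - q + 2, 4·p^2 - p - 1]].
At the point, J = [[5.000, -12.84147], [-15.000, 17.000]] (det J = -107.62206).
Solving J·Δ = −F gives Δ = (0.373, -0.436).

(0.373, -0.436)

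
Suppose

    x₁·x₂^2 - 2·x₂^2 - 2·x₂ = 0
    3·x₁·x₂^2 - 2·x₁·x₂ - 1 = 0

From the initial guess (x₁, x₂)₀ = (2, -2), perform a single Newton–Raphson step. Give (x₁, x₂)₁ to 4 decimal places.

(1.3750, -1.2500)

At (2, -2): F = (4.0000, 31.0000).
Jacobian J = [[x₂^2, 2·x₁·x₂ - 4·x₂ - 2], [3·x₂^2 - 2·x₂, 6·x₁·x₂ - 2·x₁]].
At the point, J = [[4.0000, -2.0000], [16.0000, -28.0000]] (det J = -80.0000).
Solving J·Δ = −F gives Δ = (-0.6250, 0.7500).
Then the next iterate is (x₁, x₂)₁ = (1.3750, -1.2500).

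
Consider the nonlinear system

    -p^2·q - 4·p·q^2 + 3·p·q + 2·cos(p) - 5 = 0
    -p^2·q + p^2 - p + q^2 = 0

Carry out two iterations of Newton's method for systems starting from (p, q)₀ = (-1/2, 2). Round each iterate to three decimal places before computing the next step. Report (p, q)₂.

(0.389, 0.555)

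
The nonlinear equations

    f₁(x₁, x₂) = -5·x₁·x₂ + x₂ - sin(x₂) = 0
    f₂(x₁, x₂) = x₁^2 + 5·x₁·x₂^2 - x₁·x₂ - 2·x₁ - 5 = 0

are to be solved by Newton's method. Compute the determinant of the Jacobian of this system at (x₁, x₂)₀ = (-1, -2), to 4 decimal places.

J = [[-5·x₂, -5·x₁ - cos(x₂) + 1], [2·x₁ + 5·x₂^2 - x₂ - 2, 10·x₁·x₂ - x₁]].
At the point, J = [[10.0000, 6.416147], [18.0000, 21.0000]].
det J = 94.5094.

94.5094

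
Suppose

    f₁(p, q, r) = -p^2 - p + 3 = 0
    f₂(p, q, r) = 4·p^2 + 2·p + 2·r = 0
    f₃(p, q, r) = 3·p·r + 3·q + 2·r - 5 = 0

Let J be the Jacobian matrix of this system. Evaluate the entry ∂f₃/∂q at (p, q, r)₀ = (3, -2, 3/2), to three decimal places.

3.000

∂f₃/∂q = 3.
At (3, -2, 3/2) this is 3.000.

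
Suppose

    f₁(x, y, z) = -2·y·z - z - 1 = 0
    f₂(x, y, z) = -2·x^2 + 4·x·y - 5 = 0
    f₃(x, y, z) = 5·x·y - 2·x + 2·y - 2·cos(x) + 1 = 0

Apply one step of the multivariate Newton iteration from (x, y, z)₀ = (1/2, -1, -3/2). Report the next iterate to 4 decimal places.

(-0.9238, -1.5214, 2.5641)

At (1/2, -1, -3/2): F = (-2.5000, -7.5000, -6.255165).
Jacobian J = [[0, -2·z, -2·y - 1], [-4·x + 4·y, 4·x, 0], [5·y + 2·sin(x) - 2, 5·x + 2, 0]].
At the point, J = [[0.0000, 3.0000, 1.0000], [-6.0000, 2.0000, 0.0000], [-6.041149, 4.5000, 0.0000]] (det J = -14.917702).
Solving J·Δ = −F gives Δ = (-1.4238, -0.5214, 4.0641).
Then the next iterate is (x, y, z)₁ = (-0.9238, -1.5214, 2.5641).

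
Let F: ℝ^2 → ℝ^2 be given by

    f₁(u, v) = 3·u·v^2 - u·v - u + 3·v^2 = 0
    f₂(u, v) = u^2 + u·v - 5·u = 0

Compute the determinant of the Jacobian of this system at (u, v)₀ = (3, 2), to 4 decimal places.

-108.0000

J = [[3·v^2 - v - 1, 6·u·v - u + 6·v], [2·u + v - 5, u]].
At the point, J = [[9.0000, 45.0000], [3.0000, 3.0000]].
det J = -108.0000.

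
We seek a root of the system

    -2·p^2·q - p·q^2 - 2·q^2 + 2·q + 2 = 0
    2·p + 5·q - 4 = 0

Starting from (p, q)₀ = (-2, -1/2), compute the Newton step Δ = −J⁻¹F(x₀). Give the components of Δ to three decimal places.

At (-2, -1/2): F = (5.000, -10.500).
Jacobian J = [[-4·p·q - q^2, -2·p^2 - 2·p·q - 4·q + 2], [2, 5]].
At the point, J = [[-4.250, -6.000], [2.000, 5.000]] (det J = -9.250).
Solving J·Δ = −F gives Δ = (-4.108, 3.743).

(-4.108, 3.743)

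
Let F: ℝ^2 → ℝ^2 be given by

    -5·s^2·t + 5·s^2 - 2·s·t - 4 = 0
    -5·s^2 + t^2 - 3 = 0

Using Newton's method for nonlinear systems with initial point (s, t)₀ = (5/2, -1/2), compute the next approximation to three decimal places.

(1.147, -0.685)

At (5/2, -1/2): F = (45.375, -34.000).
Jacobian J = [[-10·s·t + 10·s - 2·t, -5·s^2 - 2·s], [-10·s, 2·t]].
At the point, J = [[38.500, -36.250], [-25.000, -1.000]] (det J = -944.750).
Solving J·Δ = −F gives Δ = (-1.353, -0.185).
Then the next iterate is (s, t)₁ = (1.147, -0.685).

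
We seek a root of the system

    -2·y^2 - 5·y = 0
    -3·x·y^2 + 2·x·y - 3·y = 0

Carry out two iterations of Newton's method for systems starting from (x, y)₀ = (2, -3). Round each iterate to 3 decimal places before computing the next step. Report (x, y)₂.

(0.337, -2.502)

At (2, -3): F = (-3.000, -57.000).
Jacobian J = [[0, -4·y - 5], [-3·y^2 + 2·y, -6·x·y + 2·x - 3]].
At the point, J = [[0.000, 7.000], [-33.000, 37.000]] (det J = 231.000).
Solving J·Δ = −F gives Δ = (-1.247, 0.429).
Then the next iterate is (x, y)₁ = (0.753, -2.571).
Round to (0.753, -2.571) and repeat: F = (-0.36508, -11.09101), J = [[0.000, 5.284], [-24.97212, 10.12178]].
Δ = (-0.416, 0.069), so (x, y)₂ = (0.337, -2.502).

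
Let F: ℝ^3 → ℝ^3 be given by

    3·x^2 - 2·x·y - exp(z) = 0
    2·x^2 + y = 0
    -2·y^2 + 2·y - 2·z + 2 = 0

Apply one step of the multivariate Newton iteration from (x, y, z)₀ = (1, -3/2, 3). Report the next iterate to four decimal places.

At (1, -3/2, 3): F = (-14.085537, 0.5000, -11.5000).
Jacobian J = [[6·x - 2·y, -2·x, -exp(z)], [4·x, 1, 0], [0, -4·y + 2, -2]].
At the point, J = [[9.0000, -2.0000, -20.085537], [4.0000, 1.0000, 0.0000], [0.0000, 8.0000, -2.0000]] (det J = -676.737182).
Solving J·Δ = −F gives Δ = (-0.4214, 1.1855, -1.0081).
Then the next iterate is (x, y, z)₁ = (0.5786, -0.3145, 1.9919).

(0.5786, -0.3145, 1.9919)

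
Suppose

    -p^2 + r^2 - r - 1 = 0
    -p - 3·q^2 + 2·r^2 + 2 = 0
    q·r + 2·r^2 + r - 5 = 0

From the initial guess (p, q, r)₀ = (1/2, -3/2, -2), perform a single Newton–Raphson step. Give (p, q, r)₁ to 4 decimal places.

(3.3106, -1.1485, -1.6121)

At (1/2, -3/2, -2): F = (4.7500, 2.7500, 4.0000).
Jacobian J = [[-2·p, 0, 2·r - 1], [-1, -6·q, 4·r], [0, r, q + 4·r + 1]].
At the point, J = [[-1.0000, 0.0000, -5.0000], [-1.0000, 9.0000, -8.0000], [0.0000, -2.0000, -8.5000]] (det J = 82.5000).
Solving J·Δ = −F gives Δ = (2.8106, 0.3515, 0.3879).
Then the next iterate is (p, q, r)₁ = (3.3106, -1.1485, -1.6121).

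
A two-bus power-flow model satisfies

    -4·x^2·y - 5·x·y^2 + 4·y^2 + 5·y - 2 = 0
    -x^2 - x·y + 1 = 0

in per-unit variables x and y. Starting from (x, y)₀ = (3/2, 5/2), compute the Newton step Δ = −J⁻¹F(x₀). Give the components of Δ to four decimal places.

(-2.1493, 4.5474)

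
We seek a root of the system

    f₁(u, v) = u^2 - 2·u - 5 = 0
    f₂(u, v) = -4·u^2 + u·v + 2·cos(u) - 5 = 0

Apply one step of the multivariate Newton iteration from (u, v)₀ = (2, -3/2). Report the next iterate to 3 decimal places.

At (2, -3/2): F = (-5.000, -24.83229).
Jacobian J = [[2·u - 2, 0], [-8·u + v - 2·sin(u), u]].
At the point, J = [[2.000, 0.000], [-19.31859, 2.000]] (det J = 4.000).
Solving J·Δ = −F gives Δ = (2.500, 36.564).
Then the next iterate is (u, v)₁ = (4.500, 35.064).

(4.500, 35.064)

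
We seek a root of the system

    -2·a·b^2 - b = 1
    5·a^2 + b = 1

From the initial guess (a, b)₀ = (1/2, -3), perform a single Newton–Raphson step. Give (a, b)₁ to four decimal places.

(0.6570, -1.0349)

At (1/2, -3): F = (-7.0000, -2.7500).
Jacobian J = [[-2·b^2, -4·a·b - 1], [10·a, 1]].
At the point, J = [[-18.0000, 5.0000], [5.0000, 1.0000]] (det J = -43.0000).
Solving J·Δ = −F gives Δ = (0.1570, 1.9651).
Then the next iterate is (a, b)₁ = (0.6570, -1.0349).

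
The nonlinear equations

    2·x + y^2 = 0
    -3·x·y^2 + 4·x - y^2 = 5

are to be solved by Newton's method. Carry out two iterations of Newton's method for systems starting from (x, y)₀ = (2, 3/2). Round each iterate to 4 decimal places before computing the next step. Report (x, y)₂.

At (2, 3/2): F = (6.2500, -12.7500).
Jacobian J = [[2, 2·y], [-3·y^2 + 4, -6·x·y - 2·y]].
At the point, J = [[2.0000, 3.0000], [-2.7500, -21.0000]] (det J = -33.7500).
Solving J·Δ = −F gives Δ = (-2.7556, -0.2463).
Then the next iterate is (x, y)₁ = (-0.7556, 1.2537).
Round to (-0.7556, 1.2537) and repeat: F = (0.060564, -6.031290), J = [[2.0000, 2.5074], [-0.715291, 3.176374]].
Δ = (-1.8800, 1.4754), so (x, y)₂ = (-2.6356, 2.7291).

(-2.6356, 2.7291)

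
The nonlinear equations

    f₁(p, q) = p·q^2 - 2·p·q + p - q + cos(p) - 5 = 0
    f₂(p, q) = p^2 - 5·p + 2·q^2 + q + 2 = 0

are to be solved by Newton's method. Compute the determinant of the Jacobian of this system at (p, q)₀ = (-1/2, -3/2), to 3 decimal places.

-24.647

J = [[q^2 - 2·q - sin(p) + 1, 2·p·q - 2·p - 1], [2·p - 5, 4·q + 1]].
At the point, J = [[6.72943, 1.500], [-6.000, -5.000]].
det J = -24.647.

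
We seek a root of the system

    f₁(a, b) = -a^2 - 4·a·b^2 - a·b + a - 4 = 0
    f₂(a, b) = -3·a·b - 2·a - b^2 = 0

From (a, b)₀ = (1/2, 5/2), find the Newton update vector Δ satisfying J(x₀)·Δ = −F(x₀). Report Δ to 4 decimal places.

(0.0222, -1.7247)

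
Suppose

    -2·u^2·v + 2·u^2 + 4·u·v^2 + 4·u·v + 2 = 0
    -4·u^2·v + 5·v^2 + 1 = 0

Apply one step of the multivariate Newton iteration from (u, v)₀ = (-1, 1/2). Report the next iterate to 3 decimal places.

At (-1, 1/2): F = (0.000, 0.250).
Jacobian J = [[-4·u·v + 4·u + 4·v^2 + 4·v, -2·u^2 + 8·u·v + 4·u], [-8·u·v, -4·u^2 + 10·v]].
At the point, J = [[1.000, -10.000], [4.000, 1.000]] (det J = 41.000).
Solving J·Δ = −F gives Δ = (-0.061, -0.006).
Then the next iterate is (u, v)₁ = (-1.061, 0.494).

(-1.061, 0.494)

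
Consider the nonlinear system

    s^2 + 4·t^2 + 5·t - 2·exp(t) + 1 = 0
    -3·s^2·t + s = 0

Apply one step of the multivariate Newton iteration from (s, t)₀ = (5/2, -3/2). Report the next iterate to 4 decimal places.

(1.6094, -0.9828)

At (5/2, -3/2): F = (8.303740, 30.6250).
Jacobian J = [[2·s, 8·t - 2·exp(t) + 5], [-6·s·t + 1, -3·s^2]].
At the point, J = [[5.0000, -7.446260], [23.5000, -18.7500]] (det J = 81.237118).
Solving J·Δ = −F gives Δ = (-0.8906, 0.5172).
Then the next iterate is (s, t)₁ = (1.6094, -0.9828).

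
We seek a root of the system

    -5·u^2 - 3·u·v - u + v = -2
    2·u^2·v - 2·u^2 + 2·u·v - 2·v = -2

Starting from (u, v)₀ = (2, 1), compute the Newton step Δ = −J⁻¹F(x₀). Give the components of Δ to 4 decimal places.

At (2, 1): F = (-25.0000, 4.0000).
Jacobian J = [[-10·u - 3·v - 1, -3·u + 1], [4·u·v - 4·u + 2·v, 2·u^2 + 2·u - 2]].
At the point, J = [[-24.0000, -5.0000], [2.0000, 10.0000]] (det J = -230.0000).
Solving J·Δ = −F gives Δ = (-1.0000, -0.2000).

(-1.0000, -0.2000)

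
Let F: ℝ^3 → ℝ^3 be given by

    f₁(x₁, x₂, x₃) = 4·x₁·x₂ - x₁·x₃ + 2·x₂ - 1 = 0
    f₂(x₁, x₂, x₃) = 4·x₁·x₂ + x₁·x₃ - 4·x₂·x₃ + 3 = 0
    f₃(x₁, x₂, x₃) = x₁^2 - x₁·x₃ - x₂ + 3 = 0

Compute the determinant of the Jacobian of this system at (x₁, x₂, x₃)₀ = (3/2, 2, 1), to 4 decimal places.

-43.0000

J = [[4·x₂ - x₃, 4·x₁ + 2, -x₁], [4·x₂ + x₃, 4·x₁ - 4·x₃, x₁ - 4·x₂], [2·x₁ - x₃, -1, -x₁]].
At the point, J = [[7.0000, 8.0000, -1.5000], [9.0000, 2.0000, -6.5000], [2.0000, -1.0000, -1.5000]].
det J = -43.0000.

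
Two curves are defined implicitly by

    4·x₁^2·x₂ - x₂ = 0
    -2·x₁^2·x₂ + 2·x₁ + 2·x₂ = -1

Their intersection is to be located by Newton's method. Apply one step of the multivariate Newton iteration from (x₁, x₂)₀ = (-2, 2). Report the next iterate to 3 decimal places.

At (-2, 2): F = (30.000, -15.000).
Jacobian J = [[8·x₁·x₂, 4·x₁^2 - 1], [-4·x₁·x₂ + 2, -2·x₁^2 + 2]].
At the point, J = [[-32.000, 15.000], [18.000, -6.000]] (det J = -78.000).
Solving J·Δ = −F gives Δ = (0.577, -0.769).
Then the next iterate is (x₁, x₂)₁ = (-1.423, 1.231).

(-1.423, 1.231)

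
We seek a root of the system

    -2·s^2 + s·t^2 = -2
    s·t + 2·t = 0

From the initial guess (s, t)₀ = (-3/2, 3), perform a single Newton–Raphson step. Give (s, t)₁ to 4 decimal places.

(-1.6594, 0.9565)

At (-3/2, 3): F = (-16.0000, 1.5000).
Jacobian J = [[-4·s + t^2, 2·s·t], [t, s + 2]].
At the point, J = [[15.0000, -9.0000], [3.0000, 0.5000]] (det J = 34.5000).
Solving J·Δ = −F gives Δ = (-0.1594, -2.0435).
Then the next iterate is (s, t)₁ = (-1.6594, 0.9565).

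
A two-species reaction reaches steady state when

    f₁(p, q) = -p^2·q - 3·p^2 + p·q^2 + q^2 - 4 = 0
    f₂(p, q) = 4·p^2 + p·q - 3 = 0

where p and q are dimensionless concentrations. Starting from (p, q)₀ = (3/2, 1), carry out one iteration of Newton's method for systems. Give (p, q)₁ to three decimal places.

At (3/2, 1): F = (-10.500, 7.500).
Jacobian J = [[-2·p·q - 6·p + q^2, -p^2 + 2·p·q + 2·q], [8·p + q, p]].
At the point, J = [[-11.000, 2.750], [13.000, 1.500]] (det J = -52.250).
Solving J·Δ = −F gives Δ = (-0.696, 1.033).
Then the next iterate is (p, q)₁ = (0.804, 2.033).

(0.804, 2.033)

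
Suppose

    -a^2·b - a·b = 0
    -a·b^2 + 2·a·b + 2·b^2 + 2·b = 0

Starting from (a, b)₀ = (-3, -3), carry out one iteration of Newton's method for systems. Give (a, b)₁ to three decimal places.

At (-3, -3): F = (18.000, 57.000).
Jacobian J = [[-2·a·b - b, -a^2 - a], [-b^2 + 2·b, -2·a·b + 2·a + 4·b + 2]].
At the point, J = [[-15.000, -6.000], [-15.000, -34.000]] (det J = 420.000).
Solving J·Δ = −F gives Δ = (0.643, 1.393).
Then the next iterate is (a, b)₁ = (-2.357, -1.607).

(-2.357, -1.607)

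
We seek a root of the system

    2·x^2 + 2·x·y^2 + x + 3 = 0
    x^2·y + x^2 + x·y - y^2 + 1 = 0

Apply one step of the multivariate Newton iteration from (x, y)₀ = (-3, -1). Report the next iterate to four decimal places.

(-2.0000, -1.2500)

At (-3, -1): F = (12.0000, 3.0000).
Jacobian J = [[4·x + 2·y^2 + 1, 4·x·y], [2·x·y + 2·x + y, x^2 + x - 2·y]].
At the point, J = [[-9.0000, 12.0000], [-1.0000, 8.0000]] (det J = -60.0000).
Solving J·Δ = −F gives Δ = (1.0000, -0.2500).
Then the next iterate is (x, y)₁ = (-2.0000, -1.2500).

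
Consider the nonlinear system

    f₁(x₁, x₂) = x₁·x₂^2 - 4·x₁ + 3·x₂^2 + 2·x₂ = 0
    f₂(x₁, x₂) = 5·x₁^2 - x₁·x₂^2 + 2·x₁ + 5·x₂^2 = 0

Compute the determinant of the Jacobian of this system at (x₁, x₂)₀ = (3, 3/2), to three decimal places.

-605.500

J = [[x₂^2 - 4, 2·x₁·x₂ + 6·x₂ + 2], [10·x₁ - x₂^2 + 2, -2·x₁·x₂ + 10·x₂]].
At the point, J = [[-1.750, 20.000], [29.750, 6.000]].
det J = -605.500.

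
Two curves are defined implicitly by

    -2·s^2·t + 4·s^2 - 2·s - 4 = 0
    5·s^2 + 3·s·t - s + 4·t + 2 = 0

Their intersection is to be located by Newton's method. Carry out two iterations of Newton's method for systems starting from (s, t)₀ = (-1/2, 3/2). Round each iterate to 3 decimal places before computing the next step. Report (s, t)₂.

(-0.614, -2.039)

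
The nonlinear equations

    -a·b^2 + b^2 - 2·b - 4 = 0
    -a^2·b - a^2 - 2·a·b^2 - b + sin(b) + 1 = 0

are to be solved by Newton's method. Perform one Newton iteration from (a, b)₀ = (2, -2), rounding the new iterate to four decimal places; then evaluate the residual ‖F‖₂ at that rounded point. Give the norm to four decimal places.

At (2, -2): F = (-4.0000, -9.909297).
Jacobian J = [[-b^2, -2·a·b + 2·b - 2], [-2·a·b - 2·a - 2·b^2, -a^2 - 4·a·b + cos(b) - 1]].
At the point, J = [[-4.0000, 2.0000], [-4.0000, 10.583853]] (det J = -34.335413).
Solving J·Δ = −F gives Δ = (-0.6558, 0.6884).
Then the next iterate is (a, b)₁ = (1.3442, -1.3116).
Re-evaluating at (1.3442, -1.3116): F = (-1.968925, -2.716814), so ‖F‖₂ = 3.3553.

3.3553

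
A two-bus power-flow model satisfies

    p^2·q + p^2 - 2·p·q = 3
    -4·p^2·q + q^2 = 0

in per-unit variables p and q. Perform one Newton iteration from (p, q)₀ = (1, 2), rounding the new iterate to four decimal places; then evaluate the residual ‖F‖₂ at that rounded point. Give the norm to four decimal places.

At (1, 2): F = (-4.0000, -4.0000).
Jacobian J = [[2·p·q + 2·p - 2·q, p^2 - 2·p], [-8·p·q, -4·p^2 + 2·q]].
At the point, J = [[2.0000, -1.0000], [-16.0000, 0.0000]] (det J = -16.0000).
Solving J·Δ = −F gives Δ = (-0.2500, -4.5000).
Then the next iterate is (p, q)₁ = (0.7500, -2.5000).
Re-evaluating at (0.7500, -2.5000): F = (-0.093750, 11.8750), so ‖F‖₂ = 11.8754.

11.8754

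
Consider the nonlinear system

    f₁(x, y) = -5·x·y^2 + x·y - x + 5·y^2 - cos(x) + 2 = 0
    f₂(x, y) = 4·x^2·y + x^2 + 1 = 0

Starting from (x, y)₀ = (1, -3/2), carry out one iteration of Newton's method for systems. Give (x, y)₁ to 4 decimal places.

(0.9961, -0.5097)

At (1, -3/2): F = (-1.040302, -4.0000).
Jacobian J = [[-5·y^2 + y + sin(x) - 1, -10·x·y + x + 10·y], [8·x·y + 2·x, 4·x^2]].
At the point, J = [[-12.908529, 1.0000], [-10.0000, 4.0000]] (det J = -41.634116).
Solving J·Δ = −F gives Δ = (-0.0039, 0.9903).
Then the next iterate is (x, y)₁ = (0.9961, -0.5097).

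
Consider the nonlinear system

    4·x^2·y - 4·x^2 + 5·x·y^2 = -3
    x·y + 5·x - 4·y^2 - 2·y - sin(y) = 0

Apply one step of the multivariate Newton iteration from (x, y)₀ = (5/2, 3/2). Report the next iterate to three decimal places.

(1.414, 1.171)

At (5/2, 3/2): F = (43.625, 3.25251).
Jacobian J = [[8·x·y - 8·x + 5·y^2, 4·x^2 + 10·x·y], [y + 5, x - 8·y - cos(y) - 2]].
At the point, J = [[21.250, 62.500], [6.500, -11.57074]] (det J = -652.12817).
Solving J·Δ = −F gives Δ = (-1.086, -0.329).
Then the next iterate is (x, y)₁ = (1.414, 1.171).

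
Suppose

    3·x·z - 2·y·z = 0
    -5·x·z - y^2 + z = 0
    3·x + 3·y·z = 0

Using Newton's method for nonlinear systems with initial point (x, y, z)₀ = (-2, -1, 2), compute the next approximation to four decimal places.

At (-2, -1, 2): F = (-8.0000, 21.0000, -12.0000).
Jacobian J = [[3·z, -2·z, 3·x - 2·y], [-5·z, -2·y, -5·x + 1], [3, 3·z, 3·y]].
At the point, J = [[6.0000, -4.0000, -4.0000], [-10.0000, 2.0000, 11.0000], [3.0000, 6.0000, -3.0000]] (det J = -180.0000).
Solving J·Δ = −F gives Δ = (1.4000, 0.9000, -0.8000).
Then the next iterate is (x, y, z)₁ = (-0.6000, -0.1000, 1.2000).

(-0.6000, -0.1000, 1.2000)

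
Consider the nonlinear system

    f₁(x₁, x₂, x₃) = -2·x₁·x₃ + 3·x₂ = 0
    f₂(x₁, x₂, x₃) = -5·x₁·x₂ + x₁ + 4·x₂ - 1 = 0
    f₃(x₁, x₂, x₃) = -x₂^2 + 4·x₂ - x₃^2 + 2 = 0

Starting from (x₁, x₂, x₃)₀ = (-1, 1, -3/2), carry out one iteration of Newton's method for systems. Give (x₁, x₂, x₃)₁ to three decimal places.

(-0.163, 0.594, -2.146)

At (-1, 1, -3/2): F = (0.000, 7.000, 2.750).
Jacobian J = [[-2·x₃, 3, -2·x₁], [-5·x₂ + 1, -5·x₁ + 4, 0], [0, -2·x₂ + 4, -2·x₃]].
At the point, J = [[3.000, 3.000, 2.000], [-4.000, 9.000, 0.000], [0.000, 2.000, 3.000]] (det J = 101.000).
Solving J·Δ = −F gives Δ = (0.837, -0.406, -0.646).
Then the next iterate is (x₁, x₂, x₃)₁ = (-0.163, 0.594, -2.146).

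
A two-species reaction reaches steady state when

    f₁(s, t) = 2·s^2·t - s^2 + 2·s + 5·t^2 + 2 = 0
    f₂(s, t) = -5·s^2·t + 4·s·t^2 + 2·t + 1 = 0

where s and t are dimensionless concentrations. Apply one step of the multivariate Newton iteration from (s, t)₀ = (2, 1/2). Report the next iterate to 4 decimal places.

(1.9433, -0.0490)

At (2, 1/2): F = (7.2500, -6.0000).
Jacobian J = [[4·s·t - 2·s + 2, 2·s^2 + 10·t], [-10·s·t + 4·t^2, -5·s^2 + 8·s·t + 2]].
At the point, J = [[2.0000, 13.0000], [-9.0000, -10.0000]] (det J = 97.0000).
Solving J·Δ = −F gives Δ = (-0.0567, -0.5490).
Then the next iterate is (s, t)₁ = (1.9433, -0.0490).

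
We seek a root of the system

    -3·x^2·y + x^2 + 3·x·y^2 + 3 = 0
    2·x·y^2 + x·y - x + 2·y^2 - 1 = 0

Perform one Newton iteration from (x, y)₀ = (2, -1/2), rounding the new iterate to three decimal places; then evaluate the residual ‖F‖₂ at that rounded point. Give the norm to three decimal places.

3.769

At (2, -1/2): F = (14.500, -2.500).
Jacobian J = [[-6·x·y + 2·x + 3·y^2, -3·x^2 + 6·x·y], [2·y^2 + y - 1, 4·x·y + x + 4·y]].
At the point, J = [[10.750, -18.000], [-1.000, -4.000]] (det J = -61.000).
Solving J·Δ = −F gives Δ = (-1.689, -0.203).
Then the next iterate is (x, y)₁ = (0.311, -0.703).
Re-evaluating at (0.311, -0.703): F = (3.76180, -0.23382), so ‖F‖₂ = 3.769.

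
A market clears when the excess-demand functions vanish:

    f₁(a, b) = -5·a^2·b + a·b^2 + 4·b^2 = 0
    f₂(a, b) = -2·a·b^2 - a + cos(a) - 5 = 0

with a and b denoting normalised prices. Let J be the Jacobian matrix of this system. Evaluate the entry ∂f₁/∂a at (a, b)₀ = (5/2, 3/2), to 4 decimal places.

-35.2500

∂f₁/∂a = -10·a·b + b^2.
At (5/2, 3/2) this is -35.2500.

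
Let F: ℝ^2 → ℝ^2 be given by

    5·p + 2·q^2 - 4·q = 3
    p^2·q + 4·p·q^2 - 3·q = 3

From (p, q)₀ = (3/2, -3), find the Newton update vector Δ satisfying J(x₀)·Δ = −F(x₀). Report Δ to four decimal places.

(1.6752, 2.6798)

At (3/2, -3): F = (34.5000, 53.2500).
Jacobian J = [[5, 4·q - 4], [2·p·q + 4·q^2, p^2 + 8·p·q - 3]].
At the point, J = [[5.0000, -16.0000], [27.0000, -36.7500]] (det J = 248.2500).
Solving J·Δ = −F gives Δ = (1.6752, 2.6798).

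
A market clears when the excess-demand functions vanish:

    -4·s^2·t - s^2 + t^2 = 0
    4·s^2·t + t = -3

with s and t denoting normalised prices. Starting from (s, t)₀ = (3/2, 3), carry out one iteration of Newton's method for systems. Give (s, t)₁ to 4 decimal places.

(1.1330, 1.0213)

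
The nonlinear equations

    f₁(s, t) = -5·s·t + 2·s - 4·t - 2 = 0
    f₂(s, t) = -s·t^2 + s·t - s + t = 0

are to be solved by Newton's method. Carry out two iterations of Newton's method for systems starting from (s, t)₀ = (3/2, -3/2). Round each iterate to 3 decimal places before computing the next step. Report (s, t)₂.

At (3/2, -3/2): F = (18.250, -8.625).
Jacobian J = [[-5·t + 2, -5·s - 4], [-t^2 + t - 1, -2·s·t + s + 1]].
At the point, J = [[9.500, -11.500], [-4.750, 7.000]] (det J = 11.875).
Solving J·Δ = −F gives Δ = (-2.405, -0.400).
Then the next iterate is (s, t)₁ = (-0.905, -1.900).
Round to (-0.905, -1.900) and repeat: F = (-4.80750, 3.99155), J = [[11.500, 0.525], [-6.510, -3.344]].
Δ = (0.399, 0.417), so (s, t)₂ = (-0.506, -1.483).

(-0.506, -1.483)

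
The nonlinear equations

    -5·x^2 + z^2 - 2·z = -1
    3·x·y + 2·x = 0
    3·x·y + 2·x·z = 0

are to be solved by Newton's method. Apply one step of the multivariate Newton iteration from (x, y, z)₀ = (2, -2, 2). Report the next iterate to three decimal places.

(1.000, -1.333, 1.500)

At (2, -2, 2): F = (-19.000, -8.000, -4.000).
Jacobian J = [[-10·x, 0, 2·z - 2], [3·y + 2, 3·x, 0], [3·y + 2·z, 3·x, 2·x]].
At the point, J = [[-20.000, 0.000, 2.000], [-4.000, 6.000, 0.000], [-2.000, 6.000, 4.000]] (det J = -504.000).
Solving J·Δ = −F gives Δ = (-1.000, 0.667, -0.500).
Then the next iterate is (x, y, z)₁ = (1.000, -1.333, 1.500).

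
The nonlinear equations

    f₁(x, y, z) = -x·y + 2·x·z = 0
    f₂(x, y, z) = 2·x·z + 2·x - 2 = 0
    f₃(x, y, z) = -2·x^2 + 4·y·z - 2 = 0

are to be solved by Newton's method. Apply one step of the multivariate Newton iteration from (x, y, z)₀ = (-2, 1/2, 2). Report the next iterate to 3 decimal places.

(-0.048, -0.560, 1.429)

At (-2, 1/2, 2): F = (-7.000, -14.000, -6.000).
Jacobian J = [[-y + 2·z, -x, 2·x], [2·z + 2, 0, 2·x], [-4·x, 4·z, 4·y]].
At the point, J = [[3.500, 2.000, -4.000], [6.000, 0.000, -4.000], [8.000, 8.000, 2.000]] (det J = -168.000).
Solving J·Δ = −F gives Δ = (1.952, -1.060, -0.571).
Then the next iterate is (x, y, z)₁ = (-0.048, -0.560, 1.429).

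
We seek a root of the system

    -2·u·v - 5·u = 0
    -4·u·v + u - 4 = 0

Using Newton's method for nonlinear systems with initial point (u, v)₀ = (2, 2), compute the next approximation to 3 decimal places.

At (2, 2): F = (-18.000, -18.000).
Jacobian J = [[-2·v - 5, -2·u], [-4·v + 1, -4·u]].
At the point, J = [[-9.000, -4.000], [-7.000, -8.000]] (det J = 44.000).
Solving J·Δ = −F gives Δ = (-1.636, -0.818).
Then the next iterate is (u, v)₁ = (0.364, 1.182).

(0.364, 1.182)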